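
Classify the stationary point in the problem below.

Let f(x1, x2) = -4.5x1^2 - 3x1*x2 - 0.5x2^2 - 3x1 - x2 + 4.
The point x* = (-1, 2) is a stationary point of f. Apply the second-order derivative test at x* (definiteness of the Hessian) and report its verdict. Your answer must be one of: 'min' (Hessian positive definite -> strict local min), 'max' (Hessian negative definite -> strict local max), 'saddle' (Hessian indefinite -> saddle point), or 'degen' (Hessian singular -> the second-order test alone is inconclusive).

Compute the Hessian H = grad^2 f:
  H = [[-9, -3], [-3, -1]]
Verify stationarity: grad f(x*) = H x* + g = (0, 0).
Eigenvalues of H: -10, 0.
H has a zero eigenvalue (singular; negative semidefinite but not definite), so H is neither positive definite, negative definite, nor indefinite. The second-order test alone is inconclusive -> degen.
(Indeed, f is constant along the null direction of H through x*, so x* is not a strict local extremum.)

degen


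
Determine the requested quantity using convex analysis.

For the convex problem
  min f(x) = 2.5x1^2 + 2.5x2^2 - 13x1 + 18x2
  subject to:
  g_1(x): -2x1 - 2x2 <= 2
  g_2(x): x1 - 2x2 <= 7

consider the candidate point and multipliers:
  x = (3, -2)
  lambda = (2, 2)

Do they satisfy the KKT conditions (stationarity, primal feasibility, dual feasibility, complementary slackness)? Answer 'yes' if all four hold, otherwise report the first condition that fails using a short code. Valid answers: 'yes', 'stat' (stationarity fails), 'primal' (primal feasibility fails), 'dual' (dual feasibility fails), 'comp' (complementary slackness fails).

Gradient of f: grad f(x) = Q x + c = (2, 8)
Constraint values g_i(x) = a_i^T x - b_i:
  g_1((3, -2)) = -4
  g_2((3, -2)) = 0
Stationarity residual: grad f(x) + sum_i lambda_i a_i = (0, 0)
  -> stationarity OK
Primal feasibility (all g_i <= 0): OK
Dual feasibility (all lambda_i >= 0): OK
Complementary slackness (lambda_i * g_i(x) = 0 for all i): FAILS

Verdict: the first failing condition is complementary_slackness -> comp.

comp


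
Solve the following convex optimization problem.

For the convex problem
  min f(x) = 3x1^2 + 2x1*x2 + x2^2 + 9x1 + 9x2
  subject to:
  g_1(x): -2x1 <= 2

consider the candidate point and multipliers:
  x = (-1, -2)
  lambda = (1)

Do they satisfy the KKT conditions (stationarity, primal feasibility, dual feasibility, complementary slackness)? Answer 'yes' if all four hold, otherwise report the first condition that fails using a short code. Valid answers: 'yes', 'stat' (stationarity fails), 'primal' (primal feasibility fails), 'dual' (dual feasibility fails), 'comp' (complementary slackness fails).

Gradient of f: grad f(x) = Q x + c = (-1, 3)
Constraint values g_i(x) = a_i^T x - b_i:
  g_1((-1, -2)) = 0
Stationarity residual: grad f(x) + sum_i lambda_i a_i = (-3, 3)
  -> stationarity FAILS
Primal feasibility (all g_i <= 0): OK
Dual feasibility (all lambda_i >= 0): OK
Complementary slackness (lambda_i * g_i(x) = 0 for all i): OK

Verdict: the first failing condition is stationarity -> stat.

stat


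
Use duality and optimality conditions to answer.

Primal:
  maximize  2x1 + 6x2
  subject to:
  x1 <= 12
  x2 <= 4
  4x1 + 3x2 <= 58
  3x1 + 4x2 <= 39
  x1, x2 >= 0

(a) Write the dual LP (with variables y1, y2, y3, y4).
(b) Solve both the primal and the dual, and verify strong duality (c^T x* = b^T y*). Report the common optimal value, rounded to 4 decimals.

The standard primal-dual pair for 'max c^T x s.t. A x <= b, x >= 0' is:
  Dual:  min b^T y  s.t.  A^T y >= c,  y >= 0.

So the dual LP is:
  minimize  12y1 + 4y2 + 58y3 + 39y4
  subject to:
    y1 + 4y3 + 3y4 >= 2
    y2 + 3y3 + 4y4 >= 6
    y1, y2, y3, y4 >= 0

Solving the primal: x* = (7.6667, 4).
  primal value c^T x* = 39.3333.
Solving the dual: y* = (0, 3.3333, 0, 0.6667).
  dual value b^T y* = 39.3333.
Strong duality: c^T x* = b^T y*. Confirmed.

39.3333


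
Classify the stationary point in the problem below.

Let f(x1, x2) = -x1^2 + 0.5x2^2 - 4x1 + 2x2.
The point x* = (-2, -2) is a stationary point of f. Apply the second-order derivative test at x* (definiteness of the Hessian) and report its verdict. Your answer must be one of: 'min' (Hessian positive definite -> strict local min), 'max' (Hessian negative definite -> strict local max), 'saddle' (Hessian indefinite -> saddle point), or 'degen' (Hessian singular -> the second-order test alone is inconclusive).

Compute the Hessian H = grad^2 f:
  H = [[-2, 0], [0, 1]]
Verify stationarity: grad f(x*) = H x* + g = (0, 0).
Eigenvalues of H: -2, 1.
Eigenvalues have mixed signs, so H is indefinite -> x* is a saddle point.

saddle


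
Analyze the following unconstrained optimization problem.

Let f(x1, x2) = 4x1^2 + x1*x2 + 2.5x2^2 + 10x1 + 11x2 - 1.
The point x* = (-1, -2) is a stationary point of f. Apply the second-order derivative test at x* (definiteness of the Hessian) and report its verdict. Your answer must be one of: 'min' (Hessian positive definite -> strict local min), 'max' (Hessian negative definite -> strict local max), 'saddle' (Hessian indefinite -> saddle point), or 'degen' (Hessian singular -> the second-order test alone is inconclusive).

Compute the Hessian H = grad^2 f:
  H = [[8, 1], [1, 5]]
Verify stationarity: grad f(x*) = H x* + g = (0, 0).
Eigenvalues of H: 4.6972, 8.3028.
Both eigenvalues > 0, so H is positive definite -> x* is a strict local min.

min


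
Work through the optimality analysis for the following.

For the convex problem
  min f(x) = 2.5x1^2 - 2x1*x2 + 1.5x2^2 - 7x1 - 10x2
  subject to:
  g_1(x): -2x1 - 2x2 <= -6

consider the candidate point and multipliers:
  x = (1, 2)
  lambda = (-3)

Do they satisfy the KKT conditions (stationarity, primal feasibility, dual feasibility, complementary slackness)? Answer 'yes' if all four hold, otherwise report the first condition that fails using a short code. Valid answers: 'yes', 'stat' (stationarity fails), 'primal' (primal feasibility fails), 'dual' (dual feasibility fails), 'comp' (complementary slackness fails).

Gradient of f: grad f(x) = Q x + c = (-6, -6)
Constraint values g_i(x) = a_i^T x - b_i:
  g_1((1, 2)) = 0
Stationarity residual: grad f(x) + sum_i lambda_i a_i = (0, 0)
  -> stationarity OK
Primal feasibility (all g_i <= 0): OK
Dual feasibility (all lambda_i >= 0): FAILS
Complementary slackness (lambda_i * g_i(x) = 0 for all i): OK

Verdict: the first failing condition is dual_feasibility -> dual.

dual


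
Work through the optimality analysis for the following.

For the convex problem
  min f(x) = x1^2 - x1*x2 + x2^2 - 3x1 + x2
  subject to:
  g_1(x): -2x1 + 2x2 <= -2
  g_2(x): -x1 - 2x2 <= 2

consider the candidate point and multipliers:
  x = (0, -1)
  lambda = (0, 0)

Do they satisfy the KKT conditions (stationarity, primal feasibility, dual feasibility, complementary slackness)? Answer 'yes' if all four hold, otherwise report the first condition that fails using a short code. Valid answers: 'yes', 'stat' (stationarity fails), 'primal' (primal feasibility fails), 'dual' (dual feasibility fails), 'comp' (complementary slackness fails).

Gradient of f: grad f(x) = Q x + c = (-2, -1)
Constraint values g_i(x) = a_i^T x - b_i:
  g_1((0, -1)) = 0
  g_2((0, -1)) = 0
Stationarity residual: grad f(x) + sum_i lambda_i a_i = (-2, -1)
  -> stationarity FAILS
Primal feasibility (all g_i <= 0): OK
Dual feasibility (all lambda_i >= 0): OK
Complementary slackness (lambda_i * g_i(x) = 0 for all i): OK

Verdict: the first failing condition is stationarity -> stat.

stat


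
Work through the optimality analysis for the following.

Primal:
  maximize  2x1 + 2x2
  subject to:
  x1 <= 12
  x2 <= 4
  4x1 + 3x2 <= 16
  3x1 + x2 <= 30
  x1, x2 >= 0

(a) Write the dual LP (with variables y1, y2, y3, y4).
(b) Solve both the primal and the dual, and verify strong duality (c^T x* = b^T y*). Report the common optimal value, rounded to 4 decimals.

The standard primal-dual pair for 'max c^T x s.t. A x <= b, x >= 0' is:
  Dual:  min b^T y  s.t.  A^T y >= c,  y >= 0.

So the dual LP is:
  minimize  12y1 + 4y2 + 16y3 + 30y4
  subject to:
    y1 + 4y3 + 3y4 >= 2
    y2 + 3y3 + y4 >= 2
    y1, y2, y3, y4 >= 0

Solving the primal: x* = (1, 4).
  primal value c^T x* = 10.
Solving the dual: y* = (0, 0.5, 0.5, 0).
  dual value b^T y* = 10.
Strong duality: c^T x* = b^T y*. Confirmed.

10


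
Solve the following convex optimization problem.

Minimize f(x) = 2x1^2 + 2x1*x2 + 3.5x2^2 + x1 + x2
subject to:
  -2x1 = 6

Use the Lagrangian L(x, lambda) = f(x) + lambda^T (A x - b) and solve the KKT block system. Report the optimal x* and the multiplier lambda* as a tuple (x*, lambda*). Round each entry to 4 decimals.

Form the Lagrangian:
  L(x, lambda) = (1/2) x^T Q x + c^T x + lambda^T (A x - b)
Stationarity (grad_x L = 0): Q x + c + A^T lambda = 0.
Primal feasibility: A x = b.

This gives the KKT block system:
  [ Q   A^T ] [ x     ]   [-c ]
  [ A    0  ] [ lambda ] = [ b ]

Solving the linear system:
  x*      = (-3, 0.7143)
  lambda* = (-4.7857)
  f(x*)   = 13.2143

x* = (-3, 0.7143), lambda* = (-4.7857)


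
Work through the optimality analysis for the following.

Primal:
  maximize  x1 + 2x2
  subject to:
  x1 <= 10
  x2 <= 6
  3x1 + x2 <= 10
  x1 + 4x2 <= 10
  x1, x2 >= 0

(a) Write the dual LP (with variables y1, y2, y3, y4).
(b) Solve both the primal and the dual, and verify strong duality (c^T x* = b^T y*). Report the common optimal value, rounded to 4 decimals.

The standard primal-dual pair for 'max c^T x s.t. A x <= b, x >= 0' is:
  Dual:  min b^T y  s.t.  A^T y >= c,  y >= 0.

So the dual LP is:
  minimize  10y1 + 6y2 + 10y3 + 10y4
  subject to:
    y1 + 3y3 + y4 >= 1
    y2 + y3 + 4y4 >= 2
    y1, y2, y3, y4 >= 0

Solving the primal: x* = (2.7273, 1.8182).
  primal value c^T x* = 6.3636.
Solving the dual: y* = (0, 0, 0.1818, 0.4545).
  dual value b^T y* = 6.3636.
Strong duality: c^T x* = b^T y*. Confirmed.

6.3636


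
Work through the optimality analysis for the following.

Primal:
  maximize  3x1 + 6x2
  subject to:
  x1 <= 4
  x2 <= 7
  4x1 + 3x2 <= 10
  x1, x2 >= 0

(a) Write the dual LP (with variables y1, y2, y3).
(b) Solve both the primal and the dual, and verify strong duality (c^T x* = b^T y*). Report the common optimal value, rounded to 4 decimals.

The standard primal-dual pair for 'max c^T x s.t. A x <= b, x >= 0' is:
  Dual:  min b^T y  s.t.  A^T y >= c,  y >= 0.

So the dual LP is:
  minimize  4y1 + 7y2 + 10y3
  subject to:
    y1 + 4y3 >= 3
    y2 + 3y3 >= 6
    y1, y2, y3 >= 0

Solving the primal: x* = (0, 3.3333).
  primal value c^T x* = 20.
Solving the dual: y* = (0, 0, 2).
  dual value b^T y* = 20.
Strong duality: c^T x* = b^T y*. Confirmed.

20


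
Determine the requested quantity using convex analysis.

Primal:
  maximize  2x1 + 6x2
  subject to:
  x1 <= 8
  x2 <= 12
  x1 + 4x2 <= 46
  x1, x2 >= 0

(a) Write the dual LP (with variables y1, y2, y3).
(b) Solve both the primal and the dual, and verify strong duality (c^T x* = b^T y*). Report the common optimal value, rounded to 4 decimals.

The standard primal-dual pair for 'max c^T x s.t. A x <= b, x >= 0' is:
  Dual:  min b^T y  s.t.  A^T y >= c,  y >= 0.

So the dual LP is:
  minimize  8y1 + 12y2 + 46y3
  subject to:
    y1 + y3 >= 2
    y2 + 4y3 >= 6
    y1, y2, y3 >= 0

Solving the primal: x* = (8, 9.5).
  primal value c^T x* = 73.
Solving the dual: y* = (0.5, 0, 1.5).
  dual value b^T y* = 73.
Strong duality: c^T x* = b^T y*. Confirmed.

73


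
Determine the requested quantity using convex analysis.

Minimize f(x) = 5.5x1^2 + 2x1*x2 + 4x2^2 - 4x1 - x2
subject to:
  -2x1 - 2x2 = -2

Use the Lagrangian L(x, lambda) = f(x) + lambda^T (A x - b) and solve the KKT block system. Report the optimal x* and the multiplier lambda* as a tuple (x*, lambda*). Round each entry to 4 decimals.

Form the Lagrangian:
  L(x, lambda) = (1/2) x^T Q x + c^T x + lambda^T (A x - b)
Stationarity (grad_x L = 0): Q x + c + A^T lambda = 0.
Primal feasibility: A x = b.

This gives the KKT block system:
  [ Q   A^T ] [ x     ]   [-c ]
  [ A    0  ] [ lambda ] = [ b ]

Solving the linear system:
  x*      = (0.6, 0.4)
  lambda* = (1.7)
  f(x*)   = 0.3

x* = (0.6, 0.4), lambda* = (1.7)


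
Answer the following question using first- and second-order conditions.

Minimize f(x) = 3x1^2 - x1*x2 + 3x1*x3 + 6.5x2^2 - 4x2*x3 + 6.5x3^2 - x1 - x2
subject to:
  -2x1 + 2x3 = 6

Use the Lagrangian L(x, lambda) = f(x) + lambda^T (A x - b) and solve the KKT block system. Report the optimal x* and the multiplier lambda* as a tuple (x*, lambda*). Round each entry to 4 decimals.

Form the Lagrangian:
  L(x, lambda) = (1/2) x^T Q x + c^T x + lambda^T (A x - b)
Stationarity (grad_x L = 0): Q x + c + A^T lambda = 0.
Primal feasibility: A x = b.

This gives the KKT block system:
  [ Q   A^T ] [ x     ]   [-c ]
  [ A    0  ] [ lambda ] = [ b ]

Solving the linear system:
  x*      = (-1.82, 0.3, 1.18)
  lambda* = (-4.34)
  f(x*)   = 13.78

x* = (-1.82, 0.3, 1.18), lambda* = (-4.34)


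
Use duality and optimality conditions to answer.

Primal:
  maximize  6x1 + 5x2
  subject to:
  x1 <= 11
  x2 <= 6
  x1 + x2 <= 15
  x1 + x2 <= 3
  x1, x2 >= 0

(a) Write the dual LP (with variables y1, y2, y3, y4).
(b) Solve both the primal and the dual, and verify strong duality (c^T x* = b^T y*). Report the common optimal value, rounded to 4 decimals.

The standard primal-dual pair for 'max c^T x s.t. A x <= b, x >= 0' is:
  Dual:  min b^T y  s.t.  A^T y >= c,  y >= 0.

So the dual LP is:
  minimize  11y1 + 6y2 + 15y3 + 3y4
  subject to:
    y1 + y3 + y4 >= 6
    y2 + y3 + y4 >= 5
    y1, y2, y3, y4 >= 0

Solving the primal: x* = (3, 0).
  primal value c^T x* = 18.
Solving the dual: y* = (0, 0, 0, 6).
  dual value b^T y* = 18.
Strong duality: c^T x* = b^T y*. Confirmed.

18


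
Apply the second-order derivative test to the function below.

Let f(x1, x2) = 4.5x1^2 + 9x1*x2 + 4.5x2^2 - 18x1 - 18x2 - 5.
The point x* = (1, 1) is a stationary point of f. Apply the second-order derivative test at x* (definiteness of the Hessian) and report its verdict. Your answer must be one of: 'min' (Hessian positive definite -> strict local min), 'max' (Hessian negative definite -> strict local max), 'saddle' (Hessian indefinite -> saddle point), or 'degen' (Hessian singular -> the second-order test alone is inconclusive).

Compute the Hessian H = grad^2 f:
  H = [[9, 9], [9, 9]]
Verify stationarity: grad f(x*) = H x* + g = (0, 0).
Eigenvalues of H: 0, 18.
H has a zero eigenvalue (singular; positive semidefinite but not definite), so H is neither positive definite, negative definite, nor indefinite. The second-order test alone is inconclusive -> degen.
(Indeed, f is constant along the null direction of H through x*, so x* is not a strict local extremum.)

degen


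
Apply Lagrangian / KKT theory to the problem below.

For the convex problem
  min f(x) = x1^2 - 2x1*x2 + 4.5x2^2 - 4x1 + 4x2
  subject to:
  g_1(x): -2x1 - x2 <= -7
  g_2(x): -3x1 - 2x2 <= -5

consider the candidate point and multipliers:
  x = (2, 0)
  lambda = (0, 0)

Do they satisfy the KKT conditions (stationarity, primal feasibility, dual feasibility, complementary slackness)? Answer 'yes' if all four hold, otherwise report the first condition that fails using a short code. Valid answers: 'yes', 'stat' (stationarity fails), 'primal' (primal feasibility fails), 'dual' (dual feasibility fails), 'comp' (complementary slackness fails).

Gradient of f: grad f(x) = Q x + c = (0, 0)
Constraint values g_i(x) = a_i^T x - b_i:
  g_1((2, 0)) = 3
  g_2((2, 0)) = -1
Stationarity residual: grad f(x) + sum_i lambda_i a_i = (0, 0)
  -> stationarity OK
Primal feasibility (all g_i <= 0): FAILS
Dual feasibility (all lambda_i >= 0): OK
Complementary slackness (lambda_i * g_i(x) = 0 for all i): OK

Verdict: the first failing condition is primal_feasibility -> primal.

primal


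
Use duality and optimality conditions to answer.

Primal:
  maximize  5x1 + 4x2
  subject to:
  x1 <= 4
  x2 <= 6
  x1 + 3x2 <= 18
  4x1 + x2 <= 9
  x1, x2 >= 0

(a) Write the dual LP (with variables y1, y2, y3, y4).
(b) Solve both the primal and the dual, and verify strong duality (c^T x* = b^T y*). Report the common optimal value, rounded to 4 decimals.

The standard primal-dual pair for 'max c^T x s.t. A x <= b, x >= 0' is:
  Dual:  min b^T y  s.t.  A^T y >= c,  y >= 0.

So the dual LP is:
  minimize  4y1 + 6y2 + 18y3 + 9y4
  subject to:
    y1 + y3 + 4y4 >= 5
    y2 + 3y3 + y4 >= 4
    y1, y2, y3, y4 >= 0

Solving the primal: x* = (0.8182, 5.7273).
  primal value c^T x* = 27.
Solving the dual: y* = (0, 0, 1, 1).
  dual value b^T y* = 27.
Strong duality: c^T x* = b^T y*. Confirmed.

27


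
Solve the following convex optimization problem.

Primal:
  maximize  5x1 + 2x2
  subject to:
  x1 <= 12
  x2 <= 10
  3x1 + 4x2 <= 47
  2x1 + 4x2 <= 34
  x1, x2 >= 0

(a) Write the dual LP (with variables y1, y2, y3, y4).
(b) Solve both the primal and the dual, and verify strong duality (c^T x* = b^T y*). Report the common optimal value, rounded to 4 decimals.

The standard primal-dual pair for 'max c^T x s.t. A x <= b, x >= 0' is:
  Dual:  min b^T y  s.t.  A^T y >= c,  y >= 0.

So the dual LP is:
  minimize  12y1 + 10y2 + 47y3 + 34y4
  subject to:
    y1 + 3y3 + 2y4 >= 5
    y2 + 4y3 + 4y4 >= 2
    y1, y2, y3, y4 >= 0

Solving the primal: x* = (12, 2.5).
  primal value c^T x* = 65.
Solving the dual: y* = (4, 0, 0, 0.5).
  dual value b^T y* = 65.
Strong duality: c^T x* = b^T y*. Confirmed.

65


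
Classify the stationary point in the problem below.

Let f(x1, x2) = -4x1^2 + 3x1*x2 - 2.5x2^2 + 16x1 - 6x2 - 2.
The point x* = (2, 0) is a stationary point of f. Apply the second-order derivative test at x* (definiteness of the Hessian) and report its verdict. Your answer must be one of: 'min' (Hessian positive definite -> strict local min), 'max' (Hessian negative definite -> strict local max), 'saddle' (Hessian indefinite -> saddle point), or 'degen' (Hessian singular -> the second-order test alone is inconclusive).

Compute the Hessian H = grad^2 f:
  H = [[-8, 3], [3, -5]]
Verify stationarity: grad f(x*) = H x* + g = (0, 0).
Eigenvalues of H: -9.8541, -3.1459.
Both eigenvalues < 0, so H is negative definite -> x* is a strict local max.

max


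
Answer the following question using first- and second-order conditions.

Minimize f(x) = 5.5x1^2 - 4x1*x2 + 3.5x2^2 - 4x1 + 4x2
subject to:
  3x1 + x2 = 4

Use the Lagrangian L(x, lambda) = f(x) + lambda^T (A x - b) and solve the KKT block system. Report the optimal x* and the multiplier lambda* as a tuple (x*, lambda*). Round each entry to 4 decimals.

Form the Lagrangian:
  L(x, lambda) = (1/2) x^T Q x + c^T x + lambda^T (A x - b)
Stationarity (grad_x L = 0): Q x + c + A^T lambda = 0.
Primal feasibility: A x = b.

This gives the KKT block system:
  [ Q   A^T ] [ x     ]   [-c ]
  [ A    0  ] [ lambda ] = [ b ]

Solving the linear system:
  x*      = (1.1837, 0.449)
  lambda* = (-2.4082)
  f(x*)   = 3.3469

x* = (1.1837, 0.449), lambda* = (-2.4082)


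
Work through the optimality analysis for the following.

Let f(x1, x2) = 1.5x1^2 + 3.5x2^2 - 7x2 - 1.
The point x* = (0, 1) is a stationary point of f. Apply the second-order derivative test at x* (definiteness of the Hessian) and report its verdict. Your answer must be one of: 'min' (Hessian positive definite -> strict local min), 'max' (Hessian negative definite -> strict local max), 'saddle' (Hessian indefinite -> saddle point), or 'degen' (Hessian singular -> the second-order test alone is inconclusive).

Compute the Hessian H = grad^2 f:
  H = [[3, 0], [0, 7]]
Verify stationarity: grad f(x*) = H x* + g = (0, 0).
Eigenvalues of H: 3, 7.
Both eigenvalues > 0, so H is positive definite -> x* is a strict local min.

min


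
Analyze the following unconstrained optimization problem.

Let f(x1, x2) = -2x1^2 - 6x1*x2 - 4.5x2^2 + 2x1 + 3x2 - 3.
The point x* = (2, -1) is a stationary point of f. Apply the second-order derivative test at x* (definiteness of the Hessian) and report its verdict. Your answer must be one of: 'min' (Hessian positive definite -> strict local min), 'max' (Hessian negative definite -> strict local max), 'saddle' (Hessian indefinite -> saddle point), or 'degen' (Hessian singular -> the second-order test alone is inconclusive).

Compute the Hessian H = grad^2 f:
  H = [[-4, -6], [-6, -9]]
Verify stationarity: grad f(x*) = H x* + g = (0, 0).
Eigenvalues of H: -13, 0.
H has a zero eigenvalue (singular; negative semidefinite but not definite), so H is neither positive definite, negative definite, nor indefinite. The second-order test alone is inconclusive -> degen.
(Indeed, f is constant along the null direction of H through x*, so x* is not a strict local extremum.)

degen


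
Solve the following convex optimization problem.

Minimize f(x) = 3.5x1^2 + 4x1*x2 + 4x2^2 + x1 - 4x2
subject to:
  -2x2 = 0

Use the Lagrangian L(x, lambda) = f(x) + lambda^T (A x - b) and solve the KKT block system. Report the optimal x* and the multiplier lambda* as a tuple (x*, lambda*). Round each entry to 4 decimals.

Form the Lagrangian:
  L(x, lambda) = (1/2) x^T Q x + c^T x + lambda^T (A x - b)
Stationarity (grad_x L = 0): Q x + c + A^T lambda = 0.
Primal feasibility: A x = b.

This gives the KKT block system:
  [ Q   A^T ] [ x     ]   [-c ]
  [ A    0  ] [ lambda ] = [ b ]

Solving the linear system:
  x*      = (-0.1429, 0)
  lambda* = (-2.2857)
  f(x*)   = -0.0714

x* = (-0.1429, 0), lambda* = (-2.2857)


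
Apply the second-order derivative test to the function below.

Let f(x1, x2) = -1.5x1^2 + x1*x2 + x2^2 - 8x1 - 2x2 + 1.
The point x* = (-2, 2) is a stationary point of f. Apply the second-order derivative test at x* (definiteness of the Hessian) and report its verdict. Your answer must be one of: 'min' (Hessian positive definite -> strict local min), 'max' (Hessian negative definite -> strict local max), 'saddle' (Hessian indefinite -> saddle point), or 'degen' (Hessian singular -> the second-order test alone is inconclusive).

Compute the Hessian H = grad^2 f:
  H = [[-3, 1], [1, 2]]
Verify stationarity: grad f(x*) = H x* + g = (0, 0).
Eigenvalues of H: -3.1926, 2.1926.
Eigenvalues have mixed signs, so H is indefinite -> x* is a saddle point.

saddle


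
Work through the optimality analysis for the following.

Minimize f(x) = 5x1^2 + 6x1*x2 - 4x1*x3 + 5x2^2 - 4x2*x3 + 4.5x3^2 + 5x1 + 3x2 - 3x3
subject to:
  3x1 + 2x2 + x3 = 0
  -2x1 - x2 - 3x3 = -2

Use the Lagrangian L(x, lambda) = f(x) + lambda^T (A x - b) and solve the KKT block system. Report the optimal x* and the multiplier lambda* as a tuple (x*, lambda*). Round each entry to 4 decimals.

Form the Lagrangian:
  L(x, lambda) = (1/2) x^T Q x + c^T x + lambda^T (A x - b)
Stationarity (grad_x L = 0): Q x + c + A^T lambda = 0.
Primal feasibility: A x = b.

This gives the KKT block system:
  [ Q   A^T ] [ x     ]   [-c ]
  [ A    0  ] [ lambda ] = [ b ]

Solving the linear system:
  x*      = (-0.3291, 0.0607, 0.8658)
  lambda* = (2.2716, 2.7125)
  f(x*)   = 0.6821

x* = (-0.3291, 0.0607, 0.8658), lambda* = (2.2716, 2.7125)


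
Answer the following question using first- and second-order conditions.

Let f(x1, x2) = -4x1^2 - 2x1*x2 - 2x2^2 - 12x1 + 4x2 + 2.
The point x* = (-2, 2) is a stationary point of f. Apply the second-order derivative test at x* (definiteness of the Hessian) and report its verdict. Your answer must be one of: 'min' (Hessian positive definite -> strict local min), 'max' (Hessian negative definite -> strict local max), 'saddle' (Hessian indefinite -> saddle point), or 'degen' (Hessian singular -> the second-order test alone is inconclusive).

Compute the Hessian H = grad^2 f:
  H = [[-8, -2], [-2, -4]]
Verify stationarity: grad f(x*) = H x* + g = (0, 0).
Eigenvalues of H: -8.8284, -3.1716.
Both eigenvalues < 0, so H is negative definite -> x* is a strict local max.

max


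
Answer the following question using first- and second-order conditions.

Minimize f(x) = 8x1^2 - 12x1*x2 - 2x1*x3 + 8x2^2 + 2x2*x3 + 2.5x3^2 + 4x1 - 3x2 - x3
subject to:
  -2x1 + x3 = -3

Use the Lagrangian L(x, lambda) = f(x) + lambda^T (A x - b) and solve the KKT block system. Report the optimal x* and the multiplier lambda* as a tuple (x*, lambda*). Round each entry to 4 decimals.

Form the Lagrangian:
  L(x, lambda) = (1/2) x^T Q x + c^T x + lambda^T (A x - b)
Stationarity (grad_x L = 0): Q x + c + A^T lambda = 0.
Primal feasibility: A x = b.

This gives the KKT block system:
  [ Q   A^T ] [ x     ]   [-c ]
  [ A    0  ] [ lambda ] = [ b ]

Solving the linear system:
  x*      = (1.1042, 1.1146, -0.7917)
  lambda* = (4.9375)
  f(x*)   = 8.3385

x* = (1.1042, 1.1146, -0.7917), lambda* = (4.9375)


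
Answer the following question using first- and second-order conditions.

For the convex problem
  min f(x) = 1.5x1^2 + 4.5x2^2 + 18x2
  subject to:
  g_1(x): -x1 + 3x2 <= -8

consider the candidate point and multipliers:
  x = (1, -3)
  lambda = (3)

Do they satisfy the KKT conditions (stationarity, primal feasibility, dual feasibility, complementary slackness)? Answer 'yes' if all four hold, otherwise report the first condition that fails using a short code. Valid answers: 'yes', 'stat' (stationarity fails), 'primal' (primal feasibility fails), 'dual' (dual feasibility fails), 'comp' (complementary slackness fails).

Gradient of f: grad f(x) = Q x + c = (3, -9)
Constraint values g_i(x) = a_i^T x - b_i:
  g_1((1, -3)) = -2
Stationarity residual: grad f(x) + sum_i lambda_i a_i = (0, 0)
  -> stationarity OK
Primal feasibility (all g_i <= 0): OK
Dual feasibility (all lambda_i >= 0): OK
Complementary slackness (lambda_i * g_i(x) = 0 for all i): FAILS

Verdict: the first failing condition is complementary_slackness -> comp.

comp


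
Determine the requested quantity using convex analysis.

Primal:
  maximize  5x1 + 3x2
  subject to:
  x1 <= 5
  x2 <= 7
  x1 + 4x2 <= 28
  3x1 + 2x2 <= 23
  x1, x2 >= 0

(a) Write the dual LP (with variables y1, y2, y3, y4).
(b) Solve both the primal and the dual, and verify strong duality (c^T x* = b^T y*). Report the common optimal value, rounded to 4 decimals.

The standard primal-dual pair for 'max c^T x s.t. A x <= b, x >= 0' is:
  Dual:  min b^T y  s.t.  A^T y >= c,  y >= 0.

So the dual LP is:
  minimize  5y1 + 7y2 + 28y3 + 23y4
  subject to:
    y1 + y3 + 3y4 >= 5
    y2 + 4y3 + 2y4 >= 3
    y1, y2, y3, y4 >= 0

Solving the primal: x* = (5, 4).
  primal value c^T x* = 37.
Solving the dual: y* = (0.5, 0, 0, 1.5).
  dual value b^T y* = 37.
Strong duality: c^T x* = b^T y*. Confirmed.

37


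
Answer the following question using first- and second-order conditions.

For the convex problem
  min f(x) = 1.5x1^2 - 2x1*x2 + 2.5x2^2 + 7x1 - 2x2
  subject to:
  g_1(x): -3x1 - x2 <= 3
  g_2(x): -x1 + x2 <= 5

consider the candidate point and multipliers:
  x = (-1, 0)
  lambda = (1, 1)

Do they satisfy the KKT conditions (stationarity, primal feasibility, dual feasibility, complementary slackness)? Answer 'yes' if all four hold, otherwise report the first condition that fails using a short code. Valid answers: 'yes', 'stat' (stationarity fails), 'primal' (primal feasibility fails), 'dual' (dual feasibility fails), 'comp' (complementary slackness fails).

Gradient of f: grad f(x) = Q x + c = (4, 0)
Constraint values g_i(x) = a_i^T x - b_i:
  g_1((-1, 0)) = 0
  g_2((-1, 0)) = -4
Stationarity residual: grad f(x) + sum_i lambda_i a_i = (0, 0)
  -> stationarity OK
Primal feasibility (all g_i <= 0): OK
Dual feasibility (all lambda_i >= 0): OK
Complementary slackness (lambda_i * g_i(x) = 0 for all i): FAILS

Verdict: the first failing condition is complementary_slackness -> comp.

comp


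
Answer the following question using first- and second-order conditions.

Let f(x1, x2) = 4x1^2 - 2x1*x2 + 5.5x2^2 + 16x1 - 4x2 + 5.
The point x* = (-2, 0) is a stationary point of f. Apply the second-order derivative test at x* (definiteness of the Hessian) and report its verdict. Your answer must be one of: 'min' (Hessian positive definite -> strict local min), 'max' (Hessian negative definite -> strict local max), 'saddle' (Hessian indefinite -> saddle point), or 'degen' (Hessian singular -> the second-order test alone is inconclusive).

Compute the Hessian H = grad^2 f:
  H = [[8, -2], [-2, 11]]
Verify stationarity: grad f(x*) = H x* + g = (0, 0).
Eigenvalues of H: 7, 12.
Both eigenvalues > 0, so H is positive definite -> x* is a strict local min.

min


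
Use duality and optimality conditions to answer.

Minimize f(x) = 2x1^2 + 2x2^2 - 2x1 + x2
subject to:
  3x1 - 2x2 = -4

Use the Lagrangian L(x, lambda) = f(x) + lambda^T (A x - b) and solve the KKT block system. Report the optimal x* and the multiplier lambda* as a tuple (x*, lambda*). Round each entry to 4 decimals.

Form the Lagrangian:
  L(x, lambda) = (1/2) x^T Q x + c^T x + lambda^T (A x - b)
Stationarity (grad_x L = 0): Q x + c + A^T lambda = 0.
Primal feasibility: A x = b.

This gives the KKT block system:
  [ Q   A^T ] [ x     ]   [-c ]
  [ A    0  ] [ lambda ] = [ b ]

Solving the linear system:
  x*      = (-0.8846, 0.6731)
  lambda* = (1.8462)
  f(x*)   = 4.9135

x* = (-0.8846, 0.6731), lambda* = (1.8462)


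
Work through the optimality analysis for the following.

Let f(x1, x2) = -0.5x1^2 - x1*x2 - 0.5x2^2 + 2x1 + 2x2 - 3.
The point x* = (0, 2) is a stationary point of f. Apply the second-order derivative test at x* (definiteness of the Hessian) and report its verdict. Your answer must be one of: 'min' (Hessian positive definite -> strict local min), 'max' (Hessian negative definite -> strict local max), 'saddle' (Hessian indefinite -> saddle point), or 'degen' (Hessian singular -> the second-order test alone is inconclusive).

Compute the Hessian H = grad^2 f:
  H = [[-1, -1], [-1, -1]]
Verify stationarity: grad f(x*) = H x* + g = (0, 0).
Eigenvalues of H: -2, 0.
H has a zero eigenvalue (singular; negative semidefinite but not definite), so H is neither positive definite, negative definite, nor indefinite. The second-order test alone is inconclusive -> degen.
(Indeed, f is constant along the null direction of H through x*, so x* is not a strict local extremum.)

degen


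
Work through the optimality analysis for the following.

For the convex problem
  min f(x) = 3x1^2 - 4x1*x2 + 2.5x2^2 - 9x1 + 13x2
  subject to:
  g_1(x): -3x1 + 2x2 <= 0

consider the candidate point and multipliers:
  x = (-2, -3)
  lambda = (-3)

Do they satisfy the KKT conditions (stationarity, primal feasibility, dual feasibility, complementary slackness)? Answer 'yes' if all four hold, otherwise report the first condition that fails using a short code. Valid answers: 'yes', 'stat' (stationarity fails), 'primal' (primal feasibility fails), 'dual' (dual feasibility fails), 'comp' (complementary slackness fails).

Gradient of f: grad f(x) = Q x + c = (-9, 6)
Constraint values g_i(x) = a_i^T x - b_i:
  g_1((-2, -3)) = 0
Stationarity residual: grad f(x) + sum_i lambda_i a_i = (0, 0)
  -> stationarity OK
Primal feasibility (all g_i <= 0): OK
Dual feasibility (all lambda_i >= 0): FAILS
Complementary slackness (lambda_i * g_i(x) = 0 for all i): OK

Verdict: the first failing condition is dual_feasibility -> dual.

dual


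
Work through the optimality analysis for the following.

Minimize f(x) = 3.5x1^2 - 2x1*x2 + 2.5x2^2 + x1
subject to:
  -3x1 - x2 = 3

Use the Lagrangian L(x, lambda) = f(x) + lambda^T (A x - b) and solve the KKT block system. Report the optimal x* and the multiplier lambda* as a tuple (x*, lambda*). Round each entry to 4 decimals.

Form the Lagrangian:
  L(x, lambda) = (1/2) x^T Q x + c^T x + lambda^T (A x - b)
Stationarity (grad_x L = 0): Q x + c + A^T lambda = 0.
Primal feasibility: A x = b.

This gives the KKT block system:
  [ Q   A^T ] [ x     ]   [-c ]
  [ A    0  ] [ lambda ] = [ b ]

Solving the linear system:
  x*      = (-0.8125, -0.5625)
  lambda* = (-1.1875)
  f(x*)   = 1.375

x* = (-0.8125, -0.5625), lambda* = (-1.1875)


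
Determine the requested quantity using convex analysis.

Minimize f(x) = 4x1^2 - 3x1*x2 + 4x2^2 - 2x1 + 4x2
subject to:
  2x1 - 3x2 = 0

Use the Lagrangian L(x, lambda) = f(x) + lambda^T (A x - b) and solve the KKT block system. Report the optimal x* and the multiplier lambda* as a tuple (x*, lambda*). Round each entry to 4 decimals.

Form the Lagrangian:
  L(x, lambda) = (1/2) x^T Q x + c^T x + lambda^T (A x - b)
Stationarity (grad_x L = 0): Q x + c + A^T lambda = 0.
Primal feasibility: A x = b.

This gives the KKT block system:
  [ Q   A^T ] [ x     ]   [-c ]
  [ A    0  ] [ lambda ] = [ b ]

Solving the linear system:
  x*      = (-0.0882, -0.0588)
  lambda* = (1.2647)
  f(x*)   = -0.0294

x* = (-0.0882, -0.0588), lambda* = (1.2647)


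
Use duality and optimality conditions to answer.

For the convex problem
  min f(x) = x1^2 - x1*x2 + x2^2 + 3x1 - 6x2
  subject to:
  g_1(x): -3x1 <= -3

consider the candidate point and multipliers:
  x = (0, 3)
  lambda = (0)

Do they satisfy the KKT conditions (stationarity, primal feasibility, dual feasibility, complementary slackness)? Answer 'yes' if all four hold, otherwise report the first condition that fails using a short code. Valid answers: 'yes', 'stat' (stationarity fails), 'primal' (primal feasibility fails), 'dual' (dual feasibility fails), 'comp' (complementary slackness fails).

Gradient of f: grad f(x) = Q x + c = (0, 0)
Constraint values g_i(x) = a_i^T x - b_i:
  g_1((0, 3)) = 3
Stationarity residual: grad f(x) + sum_i lambda_i a_i = (0, 0)
  -> stationarity OK
Primal feasibility (all g_i <= 0): FAILS
Dual feasibility (all lambda_i >= 0): OK
Complementary slackness (lambda_i * g_i(x) = 0 for all i): OK

Verdict: the first failing condition is primal_feasibility -> primal.

primal


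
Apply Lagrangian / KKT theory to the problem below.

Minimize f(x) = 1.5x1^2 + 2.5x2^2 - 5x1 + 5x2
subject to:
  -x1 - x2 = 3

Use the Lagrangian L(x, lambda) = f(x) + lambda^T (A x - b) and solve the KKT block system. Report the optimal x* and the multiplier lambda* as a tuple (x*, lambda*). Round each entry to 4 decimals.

Form the Lagrangian:
  L(x, lambda) = (1/2) x^T Q x + c^T x + lambda^T (A x - b)
Stationarity (grad_x L = 0): Q x + c + A^T lambda = 0.
Primal feasibility: A x = b.

This gives the KKT block system:
  [ Q   A^T ] [ x     ]   [-c ]
  [ A    0  ] [ lambda ] = [ b ]

Solving the linear system:
  x*      = (-0.625, -2.375)
  lambda* = (-6.875)
  f(x*)   = 5.9375

x* = (-0.625, -2.375), lambda* = (-6.875)


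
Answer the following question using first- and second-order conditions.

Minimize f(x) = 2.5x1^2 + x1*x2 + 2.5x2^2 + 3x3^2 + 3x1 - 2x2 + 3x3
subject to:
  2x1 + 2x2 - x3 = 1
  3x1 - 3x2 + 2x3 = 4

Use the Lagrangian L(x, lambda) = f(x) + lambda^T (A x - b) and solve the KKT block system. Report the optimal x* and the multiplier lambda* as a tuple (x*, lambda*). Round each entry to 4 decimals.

Form the Lagrangian:
  L(x, lambda) = (1/2) x^T Q x + c^T x + lambda^T (A x - b)
Stationarity (grad_x L = 0): Q x + c + A^T lambda = 0.
Primal feasibility: A x = b.

This gives the KKT block system:
  [ Q   A^T ] [ x     ]   [-c ]
  [ A    0  ] [ lambda ] = [ b ]

Solving the linear system:
  x*      = (0.9227, -0.4591, -0.0727)
  lambda* = (-0.9455, -1.7545)
  f(x*)   = 5.7159

x* = (0.9227, -0.4591, -0.0727), lambda* = (-0.9455, -1.7545)


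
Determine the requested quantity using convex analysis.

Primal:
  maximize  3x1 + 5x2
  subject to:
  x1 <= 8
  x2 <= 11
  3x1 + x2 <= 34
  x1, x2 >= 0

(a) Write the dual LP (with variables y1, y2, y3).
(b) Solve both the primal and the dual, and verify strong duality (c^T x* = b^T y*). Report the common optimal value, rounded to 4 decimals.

The standard primal-dual pair for 'max c^T x s.t. A x <= b, x >= 0' is:
  Dual:  min b^T y  s.t.  A^T y >= c,  y >= 0.

So the dual LP is:
  minimize  8y1 + 11y2 + 34y3
  subject to:
    y1 + 3y3 >= 3
    y2 + y3 >= 5
    y1, y2, y3 >= 0

Solving the primal: x* = (7.6667, 11).
  primal value c^T x* = 78.
Solving the dual: y* = (0, 4, 1).
  dual value b^T y* = 78.
Strong duality: c^T x* = b^T y*. Confirmed.

78


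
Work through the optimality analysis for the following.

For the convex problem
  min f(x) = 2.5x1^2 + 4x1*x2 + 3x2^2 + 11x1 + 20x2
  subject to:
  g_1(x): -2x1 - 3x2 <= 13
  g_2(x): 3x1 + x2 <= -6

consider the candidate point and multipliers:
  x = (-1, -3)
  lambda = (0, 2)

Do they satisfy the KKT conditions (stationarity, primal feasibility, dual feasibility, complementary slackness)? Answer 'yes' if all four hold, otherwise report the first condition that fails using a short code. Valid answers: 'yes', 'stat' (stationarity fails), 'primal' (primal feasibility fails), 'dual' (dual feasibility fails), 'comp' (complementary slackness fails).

Gradient of f: grad f(x) = Q x + c = (-6, -2)
Constraint values g_i(x) = a_i^T x - b_i:
  g_1((-1, -3)) = -2
  g_2((-1, -3)) = 0
Stationarity residual: grad f(x) + sum_i lambda_i a_i = (0, 0)
  -> stationarity OK
Primal feasibility (all g_i <= 0): OK
Dual feasibility (all lambda_i >= 0): OK
Complementary slackness (lambda_i * g_i(x) = 0 for all i): OK

Verdict: yes, KKT holds.

yes


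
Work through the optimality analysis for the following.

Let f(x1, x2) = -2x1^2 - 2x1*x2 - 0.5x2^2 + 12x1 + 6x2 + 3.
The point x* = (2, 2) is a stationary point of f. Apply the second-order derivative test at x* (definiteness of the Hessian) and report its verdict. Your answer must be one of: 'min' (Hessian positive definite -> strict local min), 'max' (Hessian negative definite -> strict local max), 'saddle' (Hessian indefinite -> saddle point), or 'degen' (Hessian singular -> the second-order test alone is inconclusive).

Compute the Hessian H = grad^2 f:
  H = [[-4, -2], [-2, -1]]
Verify stationarity: grad f(x*) = H x* + g = (0, 0).
Eigenvalues of H: -5, 0.
H has a zero eigenvalue (singular; negative semidefinite but not definite), so H is neither positive definite, negative definite, nor indefinite. The second-order test alone is inconclusive -> degen.
(Indeed, f is constant along the null direction of H through x*, so x* is not a strict local extremum.)

degen


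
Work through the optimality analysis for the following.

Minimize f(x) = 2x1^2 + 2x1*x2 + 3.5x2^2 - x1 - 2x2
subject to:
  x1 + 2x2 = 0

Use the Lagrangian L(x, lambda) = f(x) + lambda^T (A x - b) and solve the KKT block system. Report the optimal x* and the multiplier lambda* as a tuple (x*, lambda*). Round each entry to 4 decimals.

Form the Lagrangian:
  L(x, lambda) = (1/2) x^T Q x + c^T x + lambda^T (A x - b)
Stationarity (grad_x L = 0): Q x + c + A^T lambda = 0.
Primal feasibility: A x = b.

This gives the KKT block system:
  [ Q   A^T ] [ x     ]   [-c ]
  [ A    0  ] [ lambda ] = [ b ]

Solving the linear system:
  x*      = (0, 0)
  lambda* = (1)
  f(x*)   = 0

x* = (0, 0), lambda* = (1)


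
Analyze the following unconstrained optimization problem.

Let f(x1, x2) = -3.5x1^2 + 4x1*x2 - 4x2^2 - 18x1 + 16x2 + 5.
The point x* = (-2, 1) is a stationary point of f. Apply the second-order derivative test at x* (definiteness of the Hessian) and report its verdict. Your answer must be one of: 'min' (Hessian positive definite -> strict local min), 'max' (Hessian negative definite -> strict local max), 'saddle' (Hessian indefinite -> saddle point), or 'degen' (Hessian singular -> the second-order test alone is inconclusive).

Compute the Hessian H = grad^2 f:
  H = [[-7, 4], [4, -8]]
Verify stationarity: grad f(x*) = H x* + g = (0, 0).
Eigenvalues of H: -11.5311, -3.4689.
Both eigenvalues < 0, so H is negative definite -> x* is a strict local max.

max


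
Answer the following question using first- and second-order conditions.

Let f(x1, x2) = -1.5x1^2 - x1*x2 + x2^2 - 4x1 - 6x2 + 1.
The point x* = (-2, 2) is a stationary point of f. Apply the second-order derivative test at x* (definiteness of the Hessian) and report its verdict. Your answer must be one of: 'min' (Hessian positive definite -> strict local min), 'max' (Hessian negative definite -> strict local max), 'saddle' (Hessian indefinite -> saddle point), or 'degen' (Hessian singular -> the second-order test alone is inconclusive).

Compute the Hessian H = grad^2 f:
  H = [[-3, -1], [-1, 2]]
Verify stationarity: grad f(x*) = H x* + g = (0, 0).
Eigenvalues of H: -3.1926, 2.1926.
Eigenvalues have mixed signs, so H is indefinite -> x* is a saddle point.

saddle


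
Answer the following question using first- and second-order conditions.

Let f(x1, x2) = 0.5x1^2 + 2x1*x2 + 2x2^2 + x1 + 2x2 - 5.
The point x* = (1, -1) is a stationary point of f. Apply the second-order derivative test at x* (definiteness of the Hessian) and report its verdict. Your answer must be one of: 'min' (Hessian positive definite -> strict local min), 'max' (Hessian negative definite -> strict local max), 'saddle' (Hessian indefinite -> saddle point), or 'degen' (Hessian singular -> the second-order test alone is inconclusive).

Compute the Hessian H = grad^2 f:
  H = [[1, 2], [2, 4]]
Verify stationarity: grad f(x*) = H x* + g = (0, 0).
Eigenvalues of H: 0, 5.
H has a zero eigenvalue (singular; positive semidefinite but not definite), so H is neither positive definite, negative definite, nor indefinite. The second-order test alone is inconclusive -> degen.
(Indeed, f is constant along the null direction of H through x*, so x* is not a strict local extremum.)

degen
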